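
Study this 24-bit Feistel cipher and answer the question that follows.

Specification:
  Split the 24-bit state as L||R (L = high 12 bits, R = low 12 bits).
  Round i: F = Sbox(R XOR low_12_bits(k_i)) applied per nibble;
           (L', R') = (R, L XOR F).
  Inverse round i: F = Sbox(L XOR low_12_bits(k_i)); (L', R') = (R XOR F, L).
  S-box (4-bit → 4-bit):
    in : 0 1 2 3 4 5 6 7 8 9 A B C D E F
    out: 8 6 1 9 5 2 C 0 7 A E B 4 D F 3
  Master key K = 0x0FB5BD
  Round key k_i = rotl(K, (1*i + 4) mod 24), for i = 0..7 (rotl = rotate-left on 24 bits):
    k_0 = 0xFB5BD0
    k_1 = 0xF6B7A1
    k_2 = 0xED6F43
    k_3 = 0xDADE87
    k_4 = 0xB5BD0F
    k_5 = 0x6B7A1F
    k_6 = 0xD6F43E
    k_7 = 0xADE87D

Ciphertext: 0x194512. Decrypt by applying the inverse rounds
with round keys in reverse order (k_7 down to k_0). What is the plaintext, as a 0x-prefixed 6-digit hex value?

0xE7AA14

s_0 = ciphertext = 0x194512
s_1 = InvRound(s_0, k_7) = 0xFE8194
s_2 = InvRound(s_1, k_6) = 0xA48FE8
s_3 = InvRound(s_2, k_5) = 0x7C8A48
s_4 = InvRound(s_3, k_4) = 0x4087C8
s_5 = InvRound(s_4, k_3) = 0x9BB408
s_6 = InvRound(s_5, k_2) = 0x83F9BB
s_7 = InvRound(s_6, k_1) = 0xA1483F
s_8 = InvRound(s_7, k_0) = 0xE7AA14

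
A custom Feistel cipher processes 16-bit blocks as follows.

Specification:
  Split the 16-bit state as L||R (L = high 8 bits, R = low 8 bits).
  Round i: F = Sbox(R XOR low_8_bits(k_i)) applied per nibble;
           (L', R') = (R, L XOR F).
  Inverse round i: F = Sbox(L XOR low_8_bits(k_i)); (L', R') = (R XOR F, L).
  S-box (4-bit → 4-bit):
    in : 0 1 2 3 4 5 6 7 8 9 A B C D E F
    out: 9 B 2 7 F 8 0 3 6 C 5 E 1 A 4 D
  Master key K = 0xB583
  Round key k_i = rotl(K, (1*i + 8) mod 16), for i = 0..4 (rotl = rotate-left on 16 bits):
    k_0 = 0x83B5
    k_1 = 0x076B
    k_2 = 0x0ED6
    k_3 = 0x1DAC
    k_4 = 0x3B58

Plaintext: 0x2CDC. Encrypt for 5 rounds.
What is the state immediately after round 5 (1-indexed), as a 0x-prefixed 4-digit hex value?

0xA525

s_0 = plaintext = 0x2CDC
s_1 = Round(s_0, k_0) = 0xDC20
s_2 = Round(s_1, k_1) = 0x2022
s_3 = Round(s_2, k_2) = 0x22FF
s_4 = Round(s_3, k_3) = 0xFFA5
s_5 = Round(s_4, k_4) = 0xA525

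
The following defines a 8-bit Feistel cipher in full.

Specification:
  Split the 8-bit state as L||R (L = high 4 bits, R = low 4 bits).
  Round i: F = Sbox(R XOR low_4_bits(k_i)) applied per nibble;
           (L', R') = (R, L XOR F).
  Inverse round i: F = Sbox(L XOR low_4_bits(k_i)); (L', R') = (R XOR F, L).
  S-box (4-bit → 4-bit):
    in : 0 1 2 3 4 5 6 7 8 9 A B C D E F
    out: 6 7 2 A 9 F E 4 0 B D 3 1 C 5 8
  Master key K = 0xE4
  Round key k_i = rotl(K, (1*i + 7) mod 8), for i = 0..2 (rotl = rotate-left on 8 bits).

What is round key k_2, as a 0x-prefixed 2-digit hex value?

K = 0xE4
k_0 = rotl(K, (1*0+7) mod 8) = rotl(K, 7) = 0x72
k_1 = rotl(K, (1*1+7) mod 8) = rotl(K, 0) = 0xE4
k_2 = rotl(K, (1*2+7) mod 8) = rotl(K, 1) = 0xC9

0xC9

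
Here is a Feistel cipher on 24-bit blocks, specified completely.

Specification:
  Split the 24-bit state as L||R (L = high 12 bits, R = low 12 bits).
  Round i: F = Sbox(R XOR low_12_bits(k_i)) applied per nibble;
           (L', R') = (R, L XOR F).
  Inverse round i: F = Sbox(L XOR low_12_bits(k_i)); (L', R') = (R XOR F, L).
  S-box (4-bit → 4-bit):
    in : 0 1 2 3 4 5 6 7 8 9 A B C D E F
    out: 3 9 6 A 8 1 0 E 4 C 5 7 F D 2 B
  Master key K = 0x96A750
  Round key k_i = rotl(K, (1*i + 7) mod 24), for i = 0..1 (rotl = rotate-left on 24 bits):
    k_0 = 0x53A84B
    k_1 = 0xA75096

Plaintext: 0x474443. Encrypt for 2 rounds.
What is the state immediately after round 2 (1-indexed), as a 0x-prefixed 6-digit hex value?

s_0 = plaintext = 0x474443
s_1 = Round(s_0, k_0) = 0x443B40
s_2 = Round(s_1, k_1) = 0xB40393

0xB40393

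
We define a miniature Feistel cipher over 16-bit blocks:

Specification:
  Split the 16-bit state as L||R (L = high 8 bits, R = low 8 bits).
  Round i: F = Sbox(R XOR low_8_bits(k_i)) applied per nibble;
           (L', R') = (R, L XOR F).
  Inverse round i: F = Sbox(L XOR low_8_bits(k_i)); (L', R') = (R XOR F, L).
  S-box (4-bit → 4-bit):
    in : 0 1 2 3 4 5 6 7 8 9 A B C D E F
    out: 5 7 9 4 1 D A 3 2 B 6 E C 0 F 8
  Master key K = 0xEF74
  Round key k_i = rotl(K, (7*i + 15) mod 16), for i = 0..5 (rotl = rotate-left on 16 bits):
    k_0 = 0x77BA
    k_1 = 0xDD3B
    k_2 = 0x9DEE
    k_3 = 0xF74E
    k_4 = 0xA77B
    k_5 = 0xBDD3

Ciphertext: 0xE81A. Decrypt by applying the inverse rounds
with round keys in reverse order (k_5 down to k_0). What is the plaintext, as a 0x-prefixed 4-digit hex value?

0x53D1

s_0 = ciphertext = 0xE81A
s_1 = InvRound(s_0, k_5) = 0x54E8
s_2 = InvRound(s_1, k_4) = 0x7054
s_3 = InvRound(s_2, k_3) = 0x1B70
s_4 = InvRound(s_3, k_2) = 0xFD1B
s_5 = InvRound(s_4, k_1) = 0xD1FD
s_6 = InvRound(s_5, k_0) = 0x53D1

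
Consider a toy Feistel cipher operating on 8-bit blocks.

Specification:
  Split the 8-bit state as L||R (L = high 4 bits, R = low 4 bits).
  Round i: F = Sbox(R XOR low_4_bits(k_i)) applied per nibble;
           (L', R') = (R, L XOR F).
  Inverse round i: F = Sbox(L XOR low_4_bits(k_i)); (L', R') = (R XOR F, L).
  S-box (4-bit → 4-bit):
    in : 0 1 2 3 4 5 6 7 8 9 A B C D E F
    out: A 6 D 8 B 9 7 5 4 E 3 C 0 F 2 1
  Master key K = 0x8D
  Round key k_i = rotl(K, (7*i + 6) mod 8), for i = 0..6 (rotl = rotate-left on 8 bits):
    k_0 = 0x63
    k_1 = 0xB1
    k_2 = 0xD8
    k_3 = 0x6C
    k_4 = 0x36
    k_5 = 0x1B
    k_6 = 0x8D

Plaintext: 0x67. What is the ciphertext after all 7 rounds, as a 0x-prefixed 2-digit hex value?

0x10

s_0 = plaintext = 0x67
s_1 = Round(s_0, k_0) = 0x7D
s_2 = Round(s_1, k_1) = 0xD7
s_3 = Round(s_2, k_2) = 0x7C
s_4 = Round(s_3, k_3) = 0xCD
s_5 = Round(s_4, k_4) = 0xD0
s_6 = Round(s_5, k_5) = 0x01
s_7 = Round(s_6, k_6) = 0x10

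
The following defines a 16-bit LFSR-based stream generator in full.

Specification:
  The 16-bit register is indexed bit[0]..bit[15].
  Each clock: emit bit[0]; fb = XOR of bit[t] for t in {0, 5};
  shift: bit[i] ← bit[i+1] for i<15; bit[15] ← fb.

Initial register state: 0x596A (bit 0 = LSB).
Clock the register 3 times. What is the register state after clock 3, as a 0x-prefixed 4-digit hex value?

0x2B2D

reg_0 = 0x596A
clock 1: out=0, reg = 0xACB5
clock 2: out=1, reg = 0x565A
clock 3: out=0, reg = 0x2B2D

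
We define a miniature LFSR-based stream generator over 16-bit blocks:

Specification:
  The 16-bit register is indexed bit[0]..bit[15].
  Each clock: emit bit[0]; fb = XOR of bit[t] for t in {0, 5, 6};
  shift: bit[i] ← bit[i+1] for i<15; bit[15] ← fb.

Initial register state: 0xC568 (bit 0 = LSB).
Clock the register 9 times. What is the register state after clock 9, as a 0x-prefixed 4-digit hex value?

0x2B62

reg_0 = 0xC568
clock 1: out=0, reg = 0x62B4
clock 2: out=0, reg = 0xB15A
clock 3: out=0, reg = 0xD8AD
clock 4: out=1, reg = 0x6C56
clock 5: out=0, reg = 0xB62B
clock 6: out=1, reg = 0x5B15
clock 7: out=1, reg = 0xAD8A
clock 8: out=0, reg = 0x56C5
clock 9: out=1, reg = 0x2B62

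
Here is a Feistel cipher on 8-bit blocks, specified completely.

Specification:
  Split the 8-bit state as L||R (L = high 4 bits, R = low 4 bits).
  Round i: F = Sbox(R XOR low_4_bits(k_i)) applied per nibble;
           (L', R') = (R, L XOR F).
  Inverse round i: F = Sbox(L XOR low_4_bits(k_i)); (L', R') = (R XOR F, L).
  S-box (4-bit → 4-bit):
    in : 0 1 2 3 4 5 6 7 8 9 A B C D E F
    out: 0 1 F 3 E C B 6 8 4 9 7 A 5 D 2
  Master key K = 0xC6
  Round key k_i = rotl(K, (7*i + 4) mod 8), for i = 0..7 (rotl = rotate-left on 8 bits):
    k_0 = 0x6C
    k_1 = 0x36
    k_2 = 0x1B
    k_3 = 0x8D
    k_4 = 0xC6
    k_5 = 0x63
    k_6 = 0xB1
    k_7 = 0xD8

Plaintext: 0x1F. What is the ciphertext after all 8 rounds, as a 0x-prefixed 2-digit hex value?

s_0 = plaintext = 0x1F
s_1 = Round(s_0, k_0) = 0xF2
s_2 = Round(s_1, k_1) = 0x21
s_3 = Round(s_2, k_2) = 0x1B
s_4 = Round(s_3, k_3) = 0xBA
s_5 = Round(s_4, k_4) = 0xA1
s_6 = Round(s_5, k_5) = 0x15
s_7 = Round(s_6, k_6) = 0x5F
s_8 = Round(s_7, k_7) = 0xF3

0xF3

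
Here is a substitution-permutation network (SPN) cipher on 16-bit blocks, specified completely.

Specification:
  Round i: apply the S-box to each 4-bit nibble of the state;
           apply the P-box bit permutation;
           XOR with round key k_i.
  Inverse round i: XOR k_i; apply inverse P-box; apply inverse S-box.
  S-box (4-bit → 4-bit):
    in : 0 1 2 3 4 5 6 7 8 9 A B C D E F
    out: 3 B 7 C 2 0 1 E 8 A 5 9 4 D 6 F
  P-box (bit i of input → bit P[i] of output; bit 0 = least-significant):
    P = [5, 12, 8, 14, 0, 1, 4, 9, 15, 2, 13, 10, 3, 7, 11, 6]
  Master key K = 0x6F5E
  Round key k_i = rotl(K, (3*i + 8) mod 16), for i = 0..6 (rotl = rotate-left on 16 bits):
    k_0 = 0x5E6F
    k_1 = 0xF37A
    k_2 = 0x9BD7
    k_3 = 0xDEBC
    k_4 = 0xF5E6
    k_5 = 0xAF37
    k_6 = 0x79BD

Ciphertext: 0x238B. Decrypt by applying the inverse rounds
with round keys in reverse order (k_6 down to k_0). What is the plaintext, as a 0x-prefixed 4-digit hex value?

s_0 = ciphertext = 0x238B
s_1 = InvRound(s_0, k_6) = 0xC471
s_2 = InvRound(s_1, k_5) = 0x3E93
s_3 = InvRound(s_2, k_4) = 0x30DD
s_4 = InvRound(s_3, k_3) = 0x3DBB
s_5 = InvRound(s_4, k_2) = 0xBF86
s_6 = InvRound(s_5, k_1) = 0xF9CB
s_7 = InvRound(s_6, k_0) = 0x4F8A

0x4F8A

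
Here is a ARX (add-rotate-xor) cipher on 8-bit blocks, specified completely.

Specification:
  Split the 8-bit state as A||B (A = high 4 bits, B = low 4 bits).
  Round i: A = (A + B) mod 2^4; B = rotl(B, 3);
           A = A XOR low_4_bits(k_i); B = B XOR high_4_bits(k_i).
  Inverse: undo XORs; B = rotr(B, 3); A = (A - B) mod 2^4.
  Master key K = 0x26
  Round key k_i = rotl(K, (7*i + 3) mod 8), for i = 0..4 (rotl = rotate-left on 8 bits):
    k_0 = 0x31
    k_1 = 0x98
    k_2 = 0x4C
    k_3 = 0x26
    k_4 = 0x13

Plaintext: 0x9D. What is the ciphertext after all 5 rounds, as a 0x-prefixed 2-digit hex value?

0x6F

s_0 = plaintext = 0x9D
s_1 = Round(s_0, k_0) = 0x7D
s_2 = Round(s_1, k_1) = 0xC7
s_3 = Round(s_2, k_2) = 0xFF
s_4 = Round(s_3, k_3) = 0x8D
s_5 = Round(s_4, k_4) = 0x6F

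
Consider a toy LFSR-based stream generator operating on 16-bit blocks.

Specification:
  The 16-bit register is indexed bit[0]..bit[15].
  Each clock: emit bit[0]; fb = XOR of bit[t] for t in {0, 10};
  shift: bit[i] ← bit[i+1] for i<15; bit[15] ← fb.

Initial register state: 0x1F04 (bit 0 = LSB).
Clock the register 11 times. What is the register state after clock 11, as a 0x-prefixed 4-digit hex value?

reg_0 = 0x1F04
clock 1: out=0, reg = 0x8F82
clock 2: out=0, reg = 0xC7C1
clock 3: out=1, reg = 0x63E0
clock 4: out=0, reg = 0x31F0
clock 5: out=0, reg = 0x18F8
clock 6: out=0, reg = 0x0C7C
clock 7: out=0, reg = 0x863E
clock 8: out=0, reg = 0xC31F
clock 9: out=1, reg = 0xE18F
clock 10: out=1, reg = 0xF0C7
clock 11: out=1, reg = 0xF863

0xF863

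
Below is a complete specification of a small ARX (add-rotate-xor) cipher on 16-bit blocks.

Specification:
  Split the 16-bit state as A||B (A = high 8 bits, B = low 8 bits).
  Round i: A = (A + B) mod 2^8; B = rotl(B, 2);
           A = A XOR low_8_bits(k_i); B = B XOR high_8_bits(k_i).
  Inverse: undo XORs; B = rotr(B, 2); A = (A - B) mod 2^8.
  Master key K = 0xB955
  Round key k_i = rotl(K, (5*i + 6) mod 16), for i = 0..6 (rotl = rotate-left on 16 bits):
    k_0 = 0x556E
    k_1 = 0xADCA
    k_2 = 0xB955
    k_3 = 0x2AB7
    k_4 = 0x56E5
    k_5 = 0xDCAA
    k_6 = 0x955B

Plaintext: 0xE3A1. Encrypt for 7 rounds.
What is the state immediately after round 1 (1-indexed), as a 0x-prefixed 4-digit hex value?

0xEAD3

s_0 = plaintext = 0xE3A1
s_1 = Round(s_0, k_0) = 0xEAD3
s_2 = Round(s_1, k_1) = 0x77E2
s_3 = Round(s_2, k_2) = 0x0C32
s_4 = Round(s_3, k_3) = 0x89E2
s_5 = Round(s_4, k_4) = 0x8EDD
s_6 = Round(s_5, k_5) = 0xC1AB
s_7 = Round(s_6, k_6) = 0x373B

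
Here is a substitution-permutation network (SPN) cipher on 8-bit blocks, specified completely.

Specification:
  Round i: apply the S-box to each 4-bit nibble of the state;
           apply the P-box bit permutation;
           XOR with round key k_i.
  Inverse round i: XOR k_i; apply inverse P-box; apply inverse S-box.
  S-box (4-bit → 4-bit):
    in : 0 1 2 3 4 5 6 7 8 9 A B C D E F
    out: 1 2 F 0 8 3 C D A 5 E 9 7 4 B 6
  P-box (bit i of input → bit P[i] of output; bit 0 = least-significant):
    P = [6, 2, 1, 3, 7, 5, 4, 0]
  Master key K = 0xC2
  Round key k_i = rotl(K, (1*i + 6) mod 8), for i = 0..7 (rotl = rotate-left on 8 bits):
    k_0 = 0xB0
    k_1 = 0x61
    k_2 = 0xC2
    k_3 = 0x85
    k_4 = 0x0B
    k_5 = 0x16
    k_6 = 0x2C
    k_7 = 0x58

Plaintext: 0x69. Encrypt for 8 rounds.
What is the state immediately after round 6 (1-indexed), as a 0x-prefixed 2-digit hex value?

s_0 = plaintext = 0x69
s_1 = Round(s_0, k_0) = 0xE3
s_2 = Round(s_1, k_1) = 0xC0
s_3 = Round(s_2, k_2) = 0x32
s_4 = Round(s_3, k_3) = 0xCB
s_5 = Round(s_4, k_4) = 0xF3
s_6 = Round(s_5, k_5) = 0x26
s_7 = Round(s_6, k_6) = 0x97
s_8 = Round(s_7, k_7) = 0x82

0x26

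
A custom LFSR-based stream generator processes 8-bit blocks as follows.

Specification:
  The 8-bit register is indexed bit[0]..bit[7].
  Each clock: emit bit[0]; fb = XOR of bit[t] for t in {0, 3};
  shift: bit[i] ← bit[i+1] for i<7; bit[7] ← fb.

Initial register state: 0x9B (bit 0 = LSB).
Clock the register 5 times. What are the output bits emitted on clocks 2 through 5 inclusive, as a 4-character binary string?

reg_0 = 0x9B
clock 1: out=1, reg = 0x4D
clock 2: out=1, reg = 0x26
clock 3: out=0, reg = 0x13
clock 4: out=1, reg = 0x89
clock 5: out=1, reg = 0x44

1011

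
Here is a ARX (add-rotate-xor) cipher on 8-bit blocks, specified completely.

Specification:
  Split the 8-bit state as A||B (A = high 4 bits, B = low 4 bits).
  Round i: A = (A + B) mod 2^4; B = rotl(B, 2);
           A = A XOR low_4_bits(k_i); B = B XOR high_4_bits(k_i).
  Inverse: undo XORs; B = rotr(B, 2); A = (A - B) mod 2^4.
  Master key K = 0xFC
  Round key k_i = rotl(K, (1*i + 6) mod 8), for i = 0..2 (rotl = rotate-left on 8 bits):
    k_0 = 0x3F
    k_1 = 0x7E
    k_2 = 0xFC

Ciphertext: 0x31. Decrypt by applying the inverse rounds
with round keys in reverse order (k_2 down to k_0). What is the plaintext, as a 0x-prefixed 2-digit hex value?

0x80

s_0 = ciphertext = 0x31
s_1 = InvRound(s_0, k_2) = 0x4B
s_2 = InvRound(s_1, k_1) = 0x73
s_3 = InvRound(s_2, k_0) = 0x80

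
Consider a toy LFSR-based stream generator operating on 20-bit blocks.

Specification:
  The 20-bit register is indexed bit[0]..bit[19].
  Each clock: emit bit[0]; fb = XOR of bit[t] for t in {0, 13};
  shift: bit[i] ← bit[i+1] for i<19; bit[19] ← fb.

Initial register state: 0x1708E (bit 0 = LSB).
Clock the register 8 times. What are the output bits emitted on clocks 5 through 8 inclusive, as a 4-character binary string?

0001

reg_0 = 0x1708E
clock 1: out=0, reg = 0x8B847
clock 2: out=1, reg = 0x45C23
clock 3: out=1, reg = 0xA2E11
clock 4: out=1, reg = 0x51708
clock 5: out=0, reg = 0x28B84
clock 6: out=0, reg = 0x145C2
clock 7: out=0, reg = 0x0A2E1
clock 8: out=1, reg = 0x05170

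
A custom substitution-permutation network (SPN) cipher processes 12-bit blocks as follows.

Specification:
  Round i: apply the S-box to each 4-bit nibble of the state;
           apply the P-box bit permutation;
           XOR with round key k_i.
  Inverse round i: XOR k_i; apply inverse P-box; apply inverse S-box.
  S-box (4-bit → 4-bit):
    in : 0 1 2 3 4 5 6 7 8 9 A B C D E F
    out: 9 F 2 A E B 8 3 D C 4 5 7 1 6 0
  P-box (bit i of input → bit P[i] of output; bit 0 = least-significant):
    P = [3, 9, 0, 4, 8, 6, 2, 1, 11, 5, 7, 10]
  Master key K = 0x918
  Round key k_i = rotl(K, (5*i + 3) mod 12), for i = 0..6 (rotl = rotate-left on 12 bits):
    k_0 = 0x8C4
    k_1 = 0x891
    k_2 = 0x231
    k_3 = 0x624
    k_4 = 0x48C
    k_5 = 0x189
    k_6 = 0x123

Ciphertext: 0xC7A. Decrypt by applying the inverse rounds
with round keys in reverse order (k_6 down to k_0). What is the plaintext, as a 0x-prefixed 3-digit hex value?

s_0 = ciphertext = 0xC7A
s_1 = InvRound(s_0, k_6) = 0x078
s_2 = InvRound(s_1, k_5) = 0xE79
s_3 = InvRound(s_2, k_4) = 0xCE4
s_4 = InvRound(s_3, k_3) = 0xB22
s_5 = InvRound(s_4, k_2) = 0xD09
s_6 = InvRound(s_5, k_1) = 0x9D0
s_7 = InvRound(s_6, k_0) = 0xFB6

0xFB6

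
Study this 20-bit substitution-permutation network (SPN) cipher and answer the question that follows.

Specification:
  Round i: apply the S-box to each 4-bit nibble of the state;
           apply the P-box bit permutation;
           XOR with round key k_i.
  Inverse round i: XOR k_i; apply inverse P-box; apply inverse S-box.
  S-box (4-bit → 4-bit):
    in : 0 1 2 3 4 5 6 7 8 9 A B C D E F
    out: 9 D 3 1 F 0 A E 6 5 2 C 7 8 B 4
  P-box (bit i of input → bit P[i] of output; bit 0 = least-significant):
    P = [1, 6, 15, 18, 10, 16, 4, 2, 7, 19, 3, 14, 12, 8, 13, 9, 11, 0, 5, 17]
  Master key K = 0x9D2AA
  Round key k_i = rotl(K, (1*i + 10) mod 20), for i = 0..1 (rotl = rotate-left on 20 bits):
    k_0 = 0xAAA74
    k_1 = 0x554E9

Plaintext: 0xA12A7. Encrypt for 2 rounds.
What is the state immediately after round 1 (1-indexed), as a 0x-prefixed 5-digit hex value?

0x718B5

s_0 = plaintext = 0xA12A7
s_1 = Round(s_0, k_0) = 0x718B5
s_2 = Round(s_1, k_1) = 0xF66D4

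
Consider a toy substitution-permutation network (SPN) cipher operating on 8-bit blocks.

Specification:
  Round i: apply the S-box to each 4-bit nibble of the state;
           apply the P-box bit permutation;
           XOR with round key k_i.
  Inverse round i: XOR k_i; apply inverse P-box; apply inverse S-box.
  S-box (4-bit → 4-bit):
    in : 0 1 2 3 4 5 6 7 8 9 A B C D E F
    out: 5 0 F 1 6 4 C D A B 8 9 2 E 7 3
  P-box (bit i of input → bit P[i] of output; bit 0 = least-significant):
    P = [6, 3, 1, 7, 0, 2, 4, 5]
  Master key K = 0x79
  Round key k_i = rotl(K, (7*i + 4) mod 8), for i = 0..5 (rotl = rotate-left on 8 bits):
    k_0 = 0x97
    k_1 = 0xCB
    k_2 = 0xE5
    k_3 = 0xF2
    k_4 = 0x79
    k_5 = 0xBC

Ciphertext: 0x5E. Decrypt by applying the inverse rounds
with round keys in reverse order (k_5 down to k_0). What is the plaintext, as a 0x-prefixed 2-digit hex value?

s_0 = ciphertext = 0x5E
s_1 = InvRound(s_0, k_5) = 0xA7
s_2 = InvRound(s_1, k_4) = 0x42
s_3 = InvRound(s_2, k_3) = 0x6A
s_4 = InvRound(s_3, k_2) = 0xFD
s_5 = InvRound(s_4, k_1) = 0xD5
s_6 = InvRound(s_5, k_0) = 0x10

0x10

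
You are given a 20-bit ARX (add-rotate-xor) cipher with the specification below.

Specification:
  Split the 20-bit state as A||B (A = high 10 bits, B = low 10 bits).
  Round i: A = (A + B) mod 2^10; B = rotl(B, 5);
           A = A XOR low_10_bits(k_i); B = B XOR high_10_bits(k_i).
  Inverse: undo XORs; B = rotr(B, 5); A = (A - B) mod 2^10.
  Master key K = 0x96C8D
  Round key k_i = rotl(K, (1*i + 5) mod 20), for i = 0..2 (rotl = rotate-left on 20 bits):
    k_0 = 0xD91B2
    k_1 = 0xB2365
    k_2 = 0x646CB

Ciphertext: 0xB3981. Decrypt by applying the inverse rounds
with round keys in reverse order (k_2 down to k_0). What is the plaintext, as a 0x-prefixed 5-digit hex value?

s_0 = ciphertext = 0xB3981
s_1 = InvRound(s_0, k_2) = 0x81600
s_2 = InvRound(s_1, k_1) = 0x16906
s_3 = InvRound(s_2, k_0) = 0x65453

0x65453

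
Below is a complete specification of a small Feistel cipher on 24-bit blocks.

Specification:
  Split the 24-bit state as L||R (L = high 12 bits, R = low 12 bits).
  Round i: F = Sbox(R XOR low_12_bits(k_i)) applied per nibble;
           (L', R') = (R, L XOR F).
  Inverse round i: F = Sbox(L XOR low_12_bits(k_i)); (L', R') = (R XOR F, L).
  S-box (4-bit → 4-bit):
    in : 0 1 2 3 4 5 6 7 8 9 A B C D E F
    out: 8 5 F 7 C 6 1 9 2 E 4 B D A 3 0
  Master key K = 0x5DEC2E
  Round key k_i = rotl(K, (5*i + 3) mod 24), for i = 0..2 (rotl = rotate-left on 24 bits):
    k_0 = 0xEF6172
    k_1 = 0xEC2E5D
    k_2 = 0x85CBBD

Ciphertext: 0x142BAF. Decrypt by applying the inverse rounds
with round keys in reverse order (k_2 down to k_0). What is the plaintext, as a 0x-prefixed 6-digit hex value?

s_0 = ciphertext = 0x142BAF
s_1 = InvRound(s_0, k_2) = 0xFAF142
s_2 = InvRound(s_1, k_1) = 0x44DFAF
s_3 = InvRound(s_2, k_0) = 0x9DF44D

0x9DF44D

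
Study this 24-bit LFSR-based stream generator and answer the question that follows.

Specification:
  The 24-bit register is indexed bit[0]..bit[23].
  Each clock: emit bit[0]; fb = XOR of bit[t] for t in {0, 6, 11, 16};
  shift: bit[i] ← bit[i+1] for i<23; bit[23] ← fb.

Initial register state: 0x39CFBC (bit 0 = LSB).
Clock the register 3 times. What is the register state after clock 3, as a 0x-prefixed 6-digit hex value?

0x4739F7

reg_0 = 0x39CFBC
clock 1: out=0, reg = 0x1CE7DE
clock 2: out=0, reg = 0x8E73EF
clock 3: out=1, reg = 0x4739F7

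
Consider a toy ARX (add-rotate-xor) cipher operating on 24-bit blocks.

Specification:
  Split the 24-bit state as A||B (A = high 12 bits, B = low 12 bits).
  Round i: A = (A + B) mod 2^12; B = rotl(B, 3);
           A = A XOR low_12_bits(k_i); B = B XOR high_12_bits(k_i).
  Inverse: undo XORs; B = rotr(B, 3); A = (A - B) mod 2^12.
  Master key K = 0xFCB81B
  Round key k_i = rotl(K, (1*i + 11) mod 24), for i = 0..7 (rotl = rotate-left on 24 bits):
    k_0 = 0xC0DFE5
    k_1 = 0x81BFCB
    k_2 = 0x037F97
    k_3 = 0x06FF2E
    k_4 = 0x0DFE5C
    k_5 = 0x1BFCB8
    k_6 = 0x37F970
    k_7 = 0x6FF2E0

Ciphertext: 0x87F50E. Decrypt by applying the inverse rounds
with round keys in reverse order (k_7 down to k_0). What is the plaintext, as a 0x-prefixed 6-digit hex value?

s_0 = ciphertext = 0x87F50E
s_1 = InvRound(s_0, k_7) = 0x82127E
s_2 = InvRound(s_1, k_6) = 0xF31220
s_3 = InvRound(s_2, k_5) = 0x516E73
s_4 = InvRound(s_3, k_4) = 0x1759D5
s_5 = InvRound(s_4, k_3) = 0x924537
s_6 = InvRound(s_5, k_2) = 0x6130A0
s_7 = InvRound(s_6, k_1) = 0x2C1717
s_8 = InvRound(s_7, k_0) = 0x7C1563

0x7C1563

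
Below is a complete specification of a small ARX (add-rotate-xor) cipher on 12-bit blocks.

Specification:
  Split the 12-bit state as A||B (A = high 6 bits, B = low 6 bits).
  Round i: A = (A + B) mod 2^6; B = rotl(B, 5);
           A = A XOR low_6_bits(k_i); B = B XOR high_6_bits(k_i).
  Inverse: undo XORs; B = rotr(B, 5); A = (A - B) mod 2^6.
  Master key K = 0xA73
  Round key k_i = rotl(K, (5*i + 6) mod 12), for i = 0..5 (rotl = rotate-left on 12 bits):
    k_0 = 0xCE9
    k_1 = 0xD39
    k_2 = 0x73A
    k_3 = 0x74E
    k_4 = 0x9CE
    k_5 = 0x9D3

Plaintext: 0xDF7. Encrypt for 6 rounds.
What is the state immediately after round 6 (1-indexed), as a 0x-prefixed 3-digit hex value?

s_0 = plaintext = 0xDF7
s_1 = Round(s_0, k_0) = 0x1C8
s_2 = Round(s_1, k_1) = 0xDB0
s_3 = Round(s_2, k_2) = 0x704
s_4 = Round(s_3, k_3) = 0xB9F
s_5 = Round(s_4, k_4) = 0x0C8
s_6 = Round(s_5, k_5) = 0x623

0x623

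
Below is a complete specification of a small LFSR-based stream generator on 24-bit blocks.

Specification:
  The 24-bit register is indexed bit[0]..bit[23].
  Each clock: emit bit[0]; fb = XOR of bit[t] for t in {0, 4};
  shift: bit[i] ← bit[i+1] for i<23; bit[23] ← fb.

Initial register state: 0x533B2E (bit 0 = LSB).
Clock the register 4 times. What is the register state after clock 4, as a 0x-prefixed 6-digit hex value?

0xC533B2

reg_0 = 0x533B2E
clock 1: out=0, reg = 0x299D97
clock 2: out=1, reg = 0x14CECB
clock 3: out=1, reg = 0x8A6765
clock 4: out=1, reg = 0xC533B2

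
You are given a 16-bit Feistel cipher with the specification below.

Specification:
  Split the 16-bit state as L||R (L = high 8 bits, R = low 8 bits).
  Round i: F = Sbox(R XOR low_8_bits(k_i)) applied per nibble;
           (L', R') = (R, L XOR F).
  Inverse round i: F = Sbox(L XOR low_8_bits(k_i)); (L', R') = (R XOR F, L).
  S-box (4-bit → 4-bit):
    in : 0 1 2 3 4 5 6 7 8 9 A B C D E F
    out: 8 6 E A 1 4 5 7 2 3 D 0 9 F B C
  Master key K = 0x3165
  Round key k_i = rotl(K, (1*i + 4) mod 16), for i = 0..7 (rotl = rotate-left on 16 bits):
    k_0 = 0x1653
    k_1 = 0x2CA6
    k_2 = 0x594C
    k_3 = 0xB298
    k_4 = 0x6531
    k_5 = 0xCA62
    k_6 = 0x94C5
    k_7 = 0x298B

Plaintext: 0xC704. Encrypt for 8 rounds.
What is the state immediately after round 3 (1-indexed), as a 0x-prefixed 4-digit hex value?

0xE15F

s_0 = plaintext = 0xC704
s_1 = Round(s_0, k_0) = 0x0480
s_2 = Round(s_1, k_1) = 0x80E1
s_3 = Round(s_2, k_2) = 0xE15F
s_4 = Round(s_3, k_3) = 0x5F76
s_5 = Round(s_4, k_4) = 0x7648
s_6 = Round(s_5, k_5) = 0x489B
s_7 = Round(s_6, k_6) = 0x9B03
s_8 = Round(s_7, k_7) = 0x03B9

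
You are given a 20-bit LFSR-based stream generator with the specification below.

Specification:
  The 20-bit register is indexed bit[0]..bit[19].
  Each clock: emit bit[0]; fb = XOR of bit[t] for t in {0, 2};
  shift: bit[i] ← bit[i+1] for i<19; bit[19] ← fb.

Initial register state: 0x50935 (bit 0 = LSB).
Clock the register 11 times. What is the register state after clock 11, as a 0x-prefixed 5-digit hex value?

reg_0 = 0x50935
clock 1: out=1, reg = 0x2849A
clock 2: out=0, reg = 0x1424D
clock 3: out=1, reg = 0x0A126
clock 4: out=0, reg = 0x85093
clock 5: out=1, reg = 0xC2849
clock 6: out=1, reg = 0xE1424
clock 7: out=0, reg = 0xF0A12
clock 8: out=0, reg = 0x78509
clock 9: out=1, reg = 0xBC284
clock 10: out=0, reg = 0xDE142
clock 11: out=0, reg = 0x6F0A1

0x6F0A1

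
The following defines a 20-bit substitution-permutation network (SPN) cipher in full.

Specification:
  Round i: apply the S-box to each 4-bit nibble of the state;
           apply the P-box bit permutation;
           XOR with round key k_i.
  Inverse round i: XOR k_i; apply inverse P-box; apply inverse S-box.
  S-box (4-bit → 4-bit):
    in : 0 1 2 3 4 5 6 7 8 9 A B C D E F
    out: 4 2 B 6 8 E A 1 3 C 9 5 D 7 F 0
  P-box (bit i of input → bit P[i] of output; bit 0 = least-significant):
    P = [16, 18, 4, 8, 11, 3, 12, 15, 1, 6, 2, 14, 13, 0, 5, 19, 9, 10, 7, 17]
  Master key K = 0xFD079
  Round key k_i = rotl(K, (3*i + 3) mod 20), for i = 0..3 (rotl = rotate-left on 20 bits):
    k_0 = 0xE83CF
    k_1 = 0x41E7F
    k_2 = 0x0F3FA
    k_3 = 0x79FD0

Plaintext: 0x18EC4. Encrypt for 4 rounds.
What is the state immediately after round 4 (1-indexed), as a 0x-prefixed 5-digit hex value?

0x8B6E0

s_0 = plaintext = 0x18EC4
s_1 = Round(s_0, k_0) = 0xE7E88
s_2 = Round(s_1, k_1) = 0x370B1
s_3 = Round(s_2, k_2) = 0x4CF7E
s_4 = Round(s_3, k_3) = 0x8B6E0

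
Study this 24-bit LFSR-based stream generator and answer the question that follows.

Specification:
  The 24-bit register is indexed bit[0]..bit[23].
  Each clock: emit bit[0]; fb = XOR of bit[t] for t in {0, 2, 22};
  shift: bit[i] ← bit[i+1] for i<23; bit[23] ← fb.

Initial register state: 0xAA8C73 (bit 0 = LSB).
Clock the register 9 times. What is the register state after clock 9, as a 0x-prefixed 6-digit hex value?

0x24D546

reg_0 = 0xAA8C73
clock 1: out=1, reg = 0xD54639
clock 2: out=1, reg = 0x6AA31C
clock 3: out=0, reg = 0x35518E
clock 4: out=0, reg = 0x9AA8C7
clock 5: out=1, reg = 0x4D5463
clock 6: out=1, reg = 0x26AA31
clock 7: out=1, reg = 0x935518
clock 8: out=0, reg = 0x49AA8C
clock 9: out=0, reg = 0x24D546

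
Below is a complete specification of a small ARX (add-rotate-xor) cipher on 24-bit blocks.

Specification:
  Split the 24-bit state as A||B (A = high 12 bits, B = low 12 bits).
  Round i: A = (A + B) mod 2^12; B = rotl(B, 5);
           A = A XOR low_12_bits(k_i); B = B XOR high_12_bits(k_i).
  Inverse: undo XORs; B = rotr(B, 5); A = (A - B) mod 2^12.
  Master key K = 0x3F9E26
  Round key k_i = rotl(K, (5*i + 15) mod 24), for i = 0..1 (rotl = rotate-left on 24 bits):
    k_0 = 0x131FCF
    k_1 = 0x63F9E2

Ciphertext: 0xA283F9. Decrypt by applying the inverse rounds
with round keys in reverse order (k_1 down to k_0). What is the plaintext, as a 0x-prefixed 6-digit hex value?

0xFC3F90

s_0 = ciphertext = 0xA283F9
s_1 = InvRound(s_0, k_1) = 0x09C32E
s_2 = InvRound(s_1, k_0) = 0xFC3F90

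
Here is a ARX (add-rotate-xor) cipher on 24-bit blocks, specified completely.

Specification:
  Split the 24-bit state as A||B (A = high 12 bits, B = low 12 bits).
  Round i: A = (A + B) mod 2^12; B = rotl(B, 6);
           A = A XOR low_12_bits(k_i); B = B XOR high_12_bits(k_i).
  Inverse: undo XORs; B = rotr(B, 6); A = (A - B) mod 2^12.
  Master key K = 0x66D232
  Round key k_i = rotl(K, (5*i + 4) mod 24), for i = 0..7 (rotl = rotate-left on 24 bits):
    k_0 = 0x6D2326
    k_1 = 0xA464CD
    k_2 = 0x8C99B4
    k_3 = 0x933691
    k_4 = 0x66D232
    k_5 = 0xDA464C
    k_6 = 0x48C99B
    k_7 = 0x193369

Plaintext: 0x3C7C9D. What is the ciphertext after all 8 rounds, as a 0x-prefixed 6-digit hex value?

0x7CDD6C

s_0 = plaintext = 0x3C7C9D
s_1 = Round(s_0, k_0) = 0x3421A0
s_2 = Round(s_1, k_1) = 0x02F240
s_3 = Round(s_2, k_2) = 0xBDB8C0
s_4 = Round(s_3, k_3) = 0x20A910
s_5 = Round(s_4, k_4) = 0x928249
s_6 = Round(s_5, k_5) = 0xD3DFED
s_7 = Round(s_6, k_6) = 0x4B1FF3
s_8 = Round(s_7, k_7) = 0x7CDD6C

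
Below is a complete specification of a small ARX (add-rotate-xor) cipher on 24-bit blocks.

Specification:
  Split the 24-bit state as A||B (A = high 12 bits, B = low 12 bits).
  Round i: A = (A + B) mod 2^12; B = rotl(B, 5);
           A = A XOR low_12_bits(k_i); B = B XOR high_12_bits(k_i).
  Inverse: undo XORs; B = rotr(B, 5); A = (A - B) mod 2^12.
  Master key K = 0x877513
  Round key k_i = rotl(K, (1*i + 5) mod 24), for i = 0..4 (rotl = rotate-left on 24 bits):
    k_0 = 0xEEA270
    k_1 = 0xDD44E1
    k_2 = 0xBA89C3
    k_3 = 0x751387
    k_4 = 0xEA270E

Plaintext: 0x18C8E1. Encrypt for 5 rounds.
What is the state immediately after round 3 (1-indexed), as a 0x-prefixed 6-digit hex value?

s_0 = plaintext = 0x18C8E1
s_1 = Round(s_0, k_0) = 0x81D2DB
s_2 = Round(s_1, k_1) = 0xE196B1
s_3 = Round(s_2, k_2) = 0xD09D85
s_4 = Round(s_3, k_3) = 0x9097EA
s_5 = Round(s_4, k_4) = 0x7FD3ED

0xD09D85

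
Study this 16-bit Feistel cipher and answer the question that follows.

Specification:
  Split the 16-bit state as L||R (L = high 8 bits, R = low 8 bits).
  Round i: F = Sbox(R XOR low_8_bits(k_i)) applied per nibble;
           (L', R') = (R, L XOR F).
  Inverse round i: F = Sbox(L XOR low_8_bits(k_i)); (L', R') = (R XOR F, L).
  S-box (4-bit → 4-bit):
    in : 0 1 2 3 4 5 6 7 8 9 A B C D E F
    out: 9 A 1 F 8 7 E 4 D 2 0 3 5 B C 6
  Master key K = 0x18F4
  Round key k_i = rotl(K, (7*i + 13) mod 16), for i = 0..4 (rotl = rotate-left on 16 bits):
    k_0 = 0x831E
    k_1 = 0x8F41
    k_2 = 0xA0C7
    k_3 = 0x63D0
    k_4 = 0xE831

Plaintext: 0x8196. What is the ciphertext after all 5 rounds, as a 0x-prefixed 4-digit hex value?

s_0 = plaintext = 0x8196
s_1 = Round(s_0, k_0) = 0x965C
s_2 = Round(s_1, k_1) = 0x5C3D
s_3 = Round(s_2, k_2) = 0x3D3C
s_4 = Round(s_3, k_3) = 0x3CF8
s_5 = Round(s_4, k_4) = 0xF86E

0xF86E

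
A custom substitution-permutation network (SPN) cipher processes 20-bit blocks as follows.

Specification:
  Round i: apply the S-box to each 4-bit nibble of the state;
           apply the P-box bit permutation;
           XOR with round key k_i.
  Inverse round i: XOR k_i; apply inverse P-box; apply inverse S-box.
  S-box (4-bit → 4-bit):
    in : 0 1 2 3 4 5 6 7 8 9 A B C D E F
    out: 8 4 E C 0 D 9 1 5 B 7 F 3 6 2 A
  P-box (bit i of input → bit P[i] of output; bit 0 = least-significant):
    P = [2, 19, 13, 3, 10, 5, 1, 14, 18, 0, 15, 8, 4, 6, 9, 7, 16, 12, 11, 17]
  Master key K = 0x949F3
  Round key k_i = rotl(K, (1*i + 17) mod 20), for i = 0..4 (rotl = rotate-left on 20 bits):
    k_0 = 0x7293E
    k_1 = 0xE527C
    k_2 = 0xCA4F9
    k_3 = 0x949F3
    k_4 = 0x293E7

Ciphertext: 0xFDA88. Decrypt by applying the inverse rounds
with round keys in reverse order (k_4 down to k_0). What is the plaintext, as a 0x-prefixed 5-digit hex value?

0xC42D0

s_0 = ciphertext = 0xFDA88
s_1 = InvRound(s_0, k_4) = 0x8E929
s_2 = InvRound(s_1, k_3) = 0x79113
s_3 = InvRound(s_2, k_2) = 0x9F0A2
s_4 = InvRound(s_3, k_1) = 0x6B815
s_5 = InvRound(s_4, k_0) = 0xC42D0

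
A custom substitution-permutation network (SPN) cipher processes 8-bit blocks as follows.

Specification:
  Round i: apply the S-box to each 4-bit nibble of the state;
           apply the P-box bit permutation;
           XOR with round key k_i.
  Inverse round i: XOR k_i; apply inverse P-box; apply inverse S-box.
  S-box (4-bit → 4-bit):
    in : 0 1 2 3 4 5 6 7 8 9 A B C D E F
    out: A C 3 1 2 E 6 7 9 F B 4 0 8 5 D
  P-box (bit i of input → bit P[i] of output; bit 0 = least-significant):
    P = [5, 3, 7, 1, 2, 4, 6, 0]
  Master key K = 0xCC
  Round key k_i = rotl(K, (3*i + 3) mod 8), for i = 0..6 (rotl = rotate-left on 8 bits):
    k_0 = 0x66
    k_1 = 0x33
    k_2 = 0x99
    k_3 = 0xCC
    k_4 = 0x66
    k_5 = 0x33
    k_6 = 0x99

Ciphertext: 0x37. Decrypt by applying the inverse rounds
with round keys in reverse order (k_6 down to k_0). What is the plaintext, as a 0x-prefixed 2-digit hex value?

s_0 = ciphertext = 0x37
s_1 = InvRound(s_0, k_6) = 0x39
s_2 = InvRound(s_1, k_5) = 0xC0
s_3 = InvRound(s_2, k_4) = 0x3F
s_4 = InvRound(s_3, k_3) = 0x5F
s_5 = InvRound(s_4, k_2) = 0xE1
s_6 = InvRound(s_5, k_1) = 0x61
s_7 = InvRound(s_6, k_0) = 0x8D

0x8D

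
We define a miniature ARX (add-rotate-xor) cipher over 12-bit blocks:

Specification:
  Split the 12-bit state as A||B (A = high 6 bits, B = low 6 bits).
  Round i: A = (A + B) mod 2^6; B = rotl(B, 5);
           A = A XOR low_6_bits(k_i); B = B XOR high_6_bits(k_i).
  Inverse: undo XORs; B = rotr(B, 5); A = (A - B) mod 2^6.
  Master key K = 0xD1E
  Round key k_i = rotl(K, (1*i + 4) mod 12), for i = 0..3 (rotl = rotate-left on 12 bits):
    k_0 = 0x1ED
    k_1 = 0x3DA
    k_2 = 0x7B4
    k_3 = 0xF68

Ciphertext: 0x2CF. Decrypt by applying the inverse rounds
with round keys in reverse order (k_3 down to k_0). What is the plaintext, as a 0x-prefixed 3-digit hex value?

0x22D

s_0 = ciphertext = 0x2CF
s_1 = InvRound(s_0, k_3) = 0xFA5
s_2 = InvRound(s_1, k_2) = 0x4F7
s_3 = InvRound(s_2, k_1) = 0x631
s_4 = InvRound(s_3, k_0) = 0x22D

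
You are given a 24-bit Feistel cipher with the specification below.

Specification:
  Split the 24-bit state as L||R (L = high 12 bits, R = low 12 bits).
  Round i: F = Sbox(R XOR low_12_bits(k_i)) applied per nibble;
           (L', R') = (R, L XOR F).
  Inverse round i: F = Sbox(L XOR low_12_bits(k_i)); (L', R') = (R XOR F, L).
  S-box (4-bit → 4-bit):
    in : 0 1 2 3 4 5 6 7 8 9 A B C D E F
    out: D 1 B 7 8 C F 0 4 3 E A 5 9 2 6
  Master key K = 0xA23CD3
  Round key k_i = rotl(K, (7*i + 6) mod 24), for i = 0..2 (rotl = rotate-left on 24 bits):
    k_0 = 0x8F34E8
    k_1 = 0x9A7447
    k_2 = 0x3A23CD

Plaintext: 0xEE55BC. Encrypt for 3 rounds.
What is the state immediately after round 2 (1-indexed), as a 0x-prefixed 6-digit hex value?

0xF2DF42

s_0 = plaintext = 0xEE55BC
s_1 = Round(s_0, k_0) = 0x5BCF2D
s_2 = Round(s_1, k_1) = 0xF2DF42
s_3 = Round(s_2, k_2) = 0xF42A6B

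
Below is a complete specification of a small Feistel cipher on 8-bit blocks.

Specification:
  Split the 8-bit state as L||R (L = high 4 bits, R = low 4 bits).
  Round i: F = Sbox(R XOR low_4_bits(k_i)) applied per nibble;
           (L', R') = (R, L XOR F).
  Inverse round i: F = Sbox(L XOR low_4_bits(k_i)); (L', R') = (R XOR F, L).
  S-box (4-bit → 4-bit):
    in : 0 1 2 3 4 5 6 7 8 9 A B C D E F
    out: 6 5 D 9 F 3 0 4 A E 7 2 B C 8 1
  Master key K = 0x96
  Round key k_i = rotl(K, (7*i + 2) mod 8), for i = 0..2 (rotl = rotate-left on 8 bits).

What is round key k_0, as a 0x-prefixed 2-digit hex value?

0x5A

K = 0x96
k_0 = rotl(K, (7*0+2) mod 8) = rotl(K, 2) = 0x5A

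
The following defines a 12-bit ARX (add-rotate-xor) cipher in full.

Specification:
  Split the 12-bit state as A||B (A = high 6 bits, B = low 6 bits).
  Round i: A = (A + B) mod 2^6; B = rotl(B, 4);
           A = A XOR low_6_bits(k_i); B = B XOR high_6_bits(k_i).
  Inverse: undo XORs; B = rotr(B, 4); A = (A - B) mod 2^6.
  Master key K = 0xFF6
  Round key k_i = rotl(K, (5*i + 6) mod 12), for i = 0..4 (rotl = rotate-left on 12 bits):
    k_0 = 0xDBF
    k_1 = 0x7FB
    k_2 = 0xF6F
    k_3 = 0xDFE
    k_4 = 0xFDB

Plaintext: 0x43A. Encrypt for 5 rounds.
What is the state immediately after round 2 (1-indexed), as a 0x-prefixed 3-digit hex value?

s_0 = plaintext = 0x43A
s_1 = Round(s_0, k_0) = 0xD58
s_2 = Round(s_1, k_1) = 0xD99
s_3 = Round(s_2, k_2) = 0x82B
s_4 = Round(s_3, k_3) = 0xD4D
s_5 = Round(s_4, k_4) = 0x66C

0xD99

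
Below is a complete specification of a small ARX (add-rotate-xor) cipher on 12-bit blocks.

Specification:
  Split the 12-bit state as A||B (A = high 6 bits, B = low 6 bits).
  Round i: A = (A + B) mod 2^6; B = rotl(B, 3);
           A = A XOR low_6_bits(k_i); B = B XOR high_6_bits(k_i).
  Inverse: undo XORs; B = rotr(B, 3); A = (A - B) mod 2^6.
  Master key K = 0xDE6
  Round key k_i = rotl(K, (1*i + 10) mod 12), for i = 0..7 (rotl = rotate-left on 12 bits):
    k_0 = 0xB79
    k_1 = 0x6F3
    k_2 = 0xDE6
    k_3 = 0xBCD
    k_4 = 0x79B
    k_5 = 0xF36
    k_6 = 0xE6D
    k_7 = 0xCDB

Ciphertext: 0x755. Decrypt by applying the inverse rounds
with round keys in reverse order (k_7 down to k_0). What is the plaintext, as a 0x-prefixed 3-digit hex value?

0x981

s_0 = ciphertext = 0x755
s_1 = InvRound(s_0, k_7) = 0x4B4
s_2 = InvRound(s_1, k_6) = 0x5A9
s_3 = InvRound(s_2, k_5) = 0xDAA
s_4 = InvRound(s_3, k_4) = 0x1E6
s_5 = InvRound(s_4, k_3) = 0x049
s_6 = InvRound(s_5, k_2) = 0xC37
s_7 = InvRound(s_6, k_1) = 0x7A5
s_8 = InvRound(s_7, k_0) = 0x981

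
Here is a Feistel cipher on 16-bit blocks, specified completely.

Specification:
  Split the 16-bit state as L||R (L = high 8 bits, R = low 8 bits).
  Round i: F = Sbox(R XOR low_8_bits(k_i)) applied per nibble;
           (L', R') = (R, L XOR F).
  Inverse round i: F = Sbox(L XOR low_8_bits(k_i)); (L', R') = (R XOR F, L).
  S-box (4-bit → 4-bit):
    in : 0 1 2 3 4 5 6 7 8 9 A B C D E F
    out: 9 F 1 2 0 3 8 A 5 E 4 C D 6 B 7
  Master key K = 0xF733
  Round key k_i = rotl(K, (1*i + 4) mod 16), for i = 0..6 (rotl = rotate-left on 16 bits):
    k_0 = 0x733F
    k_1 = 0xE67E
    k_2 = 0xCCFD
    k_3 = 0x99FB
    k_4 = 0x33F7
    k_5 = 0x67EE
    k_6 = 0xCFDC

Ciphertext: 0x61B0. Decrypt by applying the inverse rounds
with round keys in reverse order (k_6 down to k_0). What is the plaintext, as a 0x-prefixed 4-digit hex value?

0x9D8C

s_0 = ciphertext = 0x61B0
s_1 = InvRound(s_0, k_6) = 0x7661
s_2 = InvRound(s_1, k_5) = 0x8476
s_3 = InvRound(s_2, k_4) = 0xD484
s_4 = InvRound(s_3, k_3) = 0x93D4
s_5 = InvRound(s_4, k_2) = 0x5F93
s_6 = InvRound(s_5, k_1) = 0x8C5F
s_7 = InvRound(s_6, k_0) = 0x9D8C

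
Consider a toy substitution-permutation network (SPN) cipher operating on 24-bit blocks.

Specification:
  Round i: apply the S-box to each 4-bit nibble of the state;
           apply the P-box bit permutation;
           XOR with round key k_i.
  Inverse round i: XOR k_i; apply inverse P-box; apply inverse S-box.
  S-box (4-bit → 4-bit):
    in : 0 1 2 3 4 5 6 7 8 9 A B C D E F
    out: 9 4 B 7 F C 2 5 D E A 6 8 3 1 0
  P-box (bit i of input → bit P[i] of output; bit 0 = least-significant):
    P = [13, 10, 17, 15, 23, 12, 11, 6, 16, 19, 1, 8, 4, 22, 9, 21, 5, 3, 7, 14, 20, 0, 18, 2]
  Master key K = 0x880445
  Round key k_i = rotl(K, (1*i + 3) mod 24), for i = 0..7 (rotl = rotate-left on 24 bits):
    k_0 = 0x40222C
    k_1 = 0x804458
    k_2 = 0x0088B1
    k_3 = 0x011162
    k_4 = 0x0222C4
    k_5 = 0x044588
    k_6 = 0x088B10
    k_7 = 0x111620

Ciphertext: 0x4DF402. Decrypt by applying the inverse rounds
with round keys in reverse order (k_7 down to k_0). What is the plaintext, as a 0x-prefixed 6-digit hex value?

0x330B57

s_0 = ciphertext = 0x4DF402
s_1 = InvRound(s_0, k_7) = 0x70BBF0
s_2 = InvRound(s_1, k_6) = 0xE7A6AE
s_3 = InvRound(s_2, k_5) = 0xC098E8
s_4 = InvRound(s_3, k_4) = 0xCDBF38
s_5 = InvRound(s_4, k_3) = 0x163B82
s_6 = InvRound(s_5, k_2) = 0x3E7568
s_7 = InvRound(s_6, k_1) = 0x7E0AD7
s_8 = InvRound(s_7, k_0) = 0x330B57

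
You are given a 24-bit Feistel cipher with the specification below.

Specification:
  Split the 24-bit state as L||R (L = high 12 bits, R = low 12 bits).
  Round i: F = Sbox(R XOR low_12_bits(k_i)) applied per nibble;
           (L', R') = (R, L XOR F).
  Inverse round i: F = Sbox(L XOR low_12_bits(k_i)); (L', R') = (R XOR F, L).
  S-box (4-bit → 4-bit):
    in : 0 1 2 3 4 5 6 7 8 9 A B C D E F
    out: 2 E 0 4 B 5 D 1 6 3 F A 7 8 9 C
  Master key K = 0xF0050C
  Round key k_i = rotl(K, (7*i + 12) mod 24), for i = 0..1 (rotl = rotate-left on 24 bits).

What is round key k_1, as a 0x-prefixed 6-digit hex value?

0x678028

K = 0xF0050C
k_0 = rotl(K, (7*0+12) mod 24) = rotl(K, 12) = 0x50CF00
k_1 = rotl(K, (7*1+12) mod 24) = rotl(K, 19) = 0x678028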